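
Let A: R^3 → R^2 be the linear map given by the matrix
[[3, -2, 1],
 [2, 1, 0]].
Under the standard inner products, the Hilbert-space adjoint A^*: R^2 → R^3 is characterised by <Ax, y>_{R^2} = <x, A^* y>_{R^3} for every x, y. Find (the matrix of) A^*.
A^* = A^T =
[[3, 2],
 [-2, 1],
 [1, 0]]

For real matrices with standard dot products, the defining identity <Ax, y> = <x, A^* y> gives (Ax)^T y = x^T (A^*) y, i.e. x^T A^T y = x^T (A^*) y. Since this holds for all x, y, we must have A^* = A^T. Therefore
A^* =
[[3, 2],
 [-2, 1],
 [1, 0]].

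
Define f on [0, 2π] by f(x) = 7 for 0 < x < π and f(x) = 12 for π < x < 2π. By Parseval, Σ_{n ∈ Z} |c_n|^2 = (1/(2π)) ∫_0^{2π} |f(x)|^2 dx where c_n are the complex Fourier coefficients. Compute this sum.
Σ |c_n|^2 = 193/2

Parseval equates the L^2 energy of f (normalised by 1/(2π)) with the ℓ^2 sum of its Fourier coefficients: (1/(2π)) ∫_0^{2π} |f|^2 = Σ |c_n|^2.
Compute the left side: (1/(2π)) [∫_0^π 7^2 dx + ∫_π^{2π} 12^2 dx] = (1/(2π)) · (49π + 144π) = (49 + 144)/2 = 193/2.
So Σ_{n ∈ Z} |c_n|^2 = 193/2.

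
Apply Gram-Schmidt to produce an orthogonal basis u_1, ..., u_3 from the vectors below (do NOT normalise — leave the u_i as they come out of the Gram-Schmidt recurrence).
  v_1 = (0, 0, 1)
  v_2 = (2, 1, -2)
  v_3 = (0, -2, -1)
Orthogonal basis:
  u_1 = (0, 0, 1)
  u_2 = (2, 1, 0)
  u_3 = (4/5, -8/5, 0)

Apply the Gram-Schmidt recurrence
  u_1 = v_1
  u_i = v_i − Σ_{j<i} ((v_i · u_j) / (u_j · u_j)) · u_j.

Step by step this gives:
  u_1 = (0, 0, 1)
  u_2 = (2, 1, 0)
  u_3 = (4/5, -8/5, 0)

Orthogonality check:
  u_2 · u_1 = 0 (should be 0)
  u_3 · u_1 = 0 (should be 0)
  u_3 · u_2 = 0 (should be 0)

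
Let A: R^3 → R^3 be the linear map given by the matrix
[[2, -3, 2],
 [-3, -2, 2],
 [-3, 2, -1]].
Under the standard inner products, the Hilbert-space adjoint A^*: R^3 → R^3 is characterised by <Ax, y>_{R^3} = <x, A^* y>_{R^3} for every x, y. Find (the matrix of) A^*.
A^* = A^T =
[[2, -3, -3],
 [-3, -2, 2],
 [2, 2, -1]]

For real matrices with standard dot products, the defining identity <Ax, y> = <x, A^* y> gives (Ax)^T y = x^T (A^*) y, i.e. x^T A^T y = x^T (A^*) y. Since this holds for all x, y, we must have A^* = A^T. Therefore
A^* =
[[2, -3, -3],
 [-3, -2, 2],
 [2, 2, -1]].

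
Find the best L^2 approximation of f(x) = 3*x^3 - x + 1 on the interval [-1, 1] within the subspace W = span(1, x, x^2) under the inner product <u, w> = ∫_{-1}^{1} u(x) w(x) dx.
g(x) = 4*x/5 + 1

The best approximation g ∈ W is the orthogonal projection of f onto W. Writing g = a_0 + a_1 x + a_2 x^2, the coefficients solve the normal equations G · a = b where
  G_{ij} = <φ_i, φ_j> and b_i = <f, φ_i>, with φ_0 = 1, φ_1 = x, φ_2 = x^2.
G =
  [2, 0, 2/3]
  [0, 2/3, 0]
  [2/3, 0, 2/5],
b = (2, 8/15, 2/3).
Solving gives a_0 = 1, a_1 = 4/5, a_2 = 0, so
  g(x) = 4*x/5 + 1.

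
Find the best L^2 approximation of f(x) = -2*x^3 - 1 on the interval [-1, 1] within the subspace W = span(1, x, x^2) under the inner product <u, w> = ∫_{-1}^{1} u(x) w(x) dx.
g(x) = -6*x/5 - 1

The best approximation g ∈ W is the orthogonal projection of f onto W. Writing g = a_0 + a_1 x + a_2 x^2, the coefficients solve the normal equations G · a = b where
  G_{ij} = <φ_i, φ_j> and b_i = <f, φ_i>, with φ_0 = 1, φ_1 = x, φ_2 = x^2.
G =
  [2, 0, 2/3]
  [0, 2/3, 0]
  [2/3, 0, 2/5],
b = (-2, -4/5, -2/3).
Solving gives a_0 = -1, a_1 = -6/5, a_2 = 0, so
  g(x) = -6*x/5 - 1.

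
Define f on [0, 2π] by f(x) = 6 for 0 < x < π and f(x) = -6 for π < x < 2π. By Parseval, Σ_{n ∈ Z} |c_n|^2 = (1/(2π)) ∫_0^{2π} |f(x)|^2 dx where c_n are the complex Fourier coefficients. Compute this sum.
Σ |c_n|^2 = 36

Parseval equates the L^2 energy of f (normalised by 1/(2π)) with the ℓ^2 sum of its Fourier coefficients: (1/(2π)) ∫_0^{2π} |f|^2 = Σ |c_n|^2.
Compute the left side: (1/(2π)) [∫_0^π 6^2 dx + ∫_π^{2π} (-6)^2 dx] = (1/(2π)) · (36π + 36π) = (36 + 36)/2 = 36.
So Σ_{n ∈ Z} |c_n|^2 = 36.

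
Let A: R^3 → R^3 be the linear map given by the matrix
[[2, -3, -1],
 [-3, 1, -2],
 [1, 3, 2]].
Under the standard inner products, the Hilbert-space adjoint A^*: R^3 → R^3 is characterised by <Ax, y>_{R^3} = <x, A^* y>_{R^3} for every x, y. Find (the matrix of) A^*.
A^* = A^T =
[[2, -3, 1],
 [-3, 1, 3],
 [-1, -2, 2]]

For real matrices with standard dot products, the defining identity <Ax, y> = <x, A^* y> gives (Ax)^T y = x^T (A^*) y, i.e. x^T A^T y = x^T (A^*) y. Since this holds for all x, y, we must have A^* = A^T. Therefore
A^* =
[[2, -3, 1],
 [-3, 1, 3],
 [-1, -2, 2]].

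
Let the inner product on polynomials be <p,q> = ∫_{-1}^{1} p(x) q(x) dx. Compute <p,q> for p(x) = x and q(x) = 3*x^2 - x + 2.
<p,q> = -2/3

Expand the product: p(x)·q(x) = 3*x^3 - x^2 + 2*x.
∫_{-1}^{1} of each monomial x^k gives [2/(k+1) if k even, 0 if k odd]. Integrating term-by-term (or equivalently evaluating the antiderivative F(x) = 3*x^4/4 - x^3/3 + x^2 at the endpoints):
  F(1) − F(−1) = 17/12 − (25/12) = -2/3.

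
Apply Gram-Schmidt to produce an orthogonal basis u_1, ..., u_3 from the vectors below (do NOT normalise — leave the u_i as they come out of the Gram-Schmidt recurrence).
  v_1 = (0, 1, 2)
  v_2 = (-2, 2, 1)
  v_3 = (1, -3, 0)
Orthogonal basis:
  u_1 = (0, 1, 2)
  u_2 = (-2, 6/5, -3/5)
  u_3 = (-27/29, -36/29, 18/29)

Apply the Gram-Schmidt recurrence
  u_1 = v_1
  u_i = v_i − Σ_{j<i} ((v_i · u_j) / (u_j · u_j)) · u_j.

Step by step this gives:
  u_1 = (0, 1, 2)
  u_2 = (-2, 6/5, -3/5)
  u_3 = (-27/29, -36/29, 18/29)

Orthogonality check:
  u_2 · u_1 = 0 (should be 0)
  u_3 · u_1 = 0 (should be 0)
  u_3 · u_2 = 0 (should be 0)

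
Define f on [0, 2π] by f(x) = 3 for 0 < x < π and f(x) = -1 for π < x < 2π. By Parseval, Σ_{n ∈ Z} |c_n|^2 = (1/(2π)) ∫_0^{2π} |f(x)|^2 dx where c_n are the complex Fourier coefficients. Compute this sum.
Σ |c_n|^2 = 5

Parseval equates the L^2 energy of f (normalised by 1/(2π)) with the ℓ^2 sum of its Fourier coefficients: (1/(2π)) ∫_0^{2π} |f|^2 = Σ |c_n|^2.
Compute the left side: (1/(2π)) [∫_0^π 3^2 dx + ∫_π^{2π} (-1)^2 dx] = (1/(2π)) · (9π + 1π) = (9 + 1)/2 = 5.
So Σ_{n ∈ Z} |c_n|^2 = 5.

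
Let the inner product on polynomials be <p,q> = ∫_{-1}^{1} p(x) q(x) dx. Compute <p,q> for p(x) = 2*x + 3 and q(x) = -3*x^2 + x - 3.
<p,q> = -68/3

Expand the product: p(x)·q(x) = -6*x^3 - 7*x^2 - 3*x - 9.
∫_{-1}^{1} of each monomial x^k gives [2/(k+1) if k even, 0 if k odd]. Integrating term-by-term (or equivalently evaluating the antiderivative F(x) = -3*x^4/2 - 7*x^3/3 - 3*x^2/2 - 9*x at the endpoints):
  F(1) − F(−1) = -43/3 − (25/3) = -68/3.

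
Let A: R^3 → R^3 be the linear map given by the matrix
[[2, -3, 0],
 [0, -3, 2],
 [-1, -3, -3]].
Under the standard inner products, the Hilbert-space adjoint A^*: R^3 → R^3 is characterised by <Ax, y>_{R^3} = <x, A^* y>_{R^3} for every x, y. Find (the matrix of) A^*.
A^* = A^T =
[[2, 0, -1],
 [-3, -3, -3],
 [0, 2, -3]]

For real matrices with standard dot products, the defining identity <Ax, y> = <x, A^* y> gives (Ax)^T y = x^T (A^*) y, i.e. x^T A^T y = x^T (A^*) y. Since this holds for all x, y, we must have A^* = A^T. Therefore
A^* =
[[2, 0, -1],
 [-3, -3, -3],
 [0, 2, -3]].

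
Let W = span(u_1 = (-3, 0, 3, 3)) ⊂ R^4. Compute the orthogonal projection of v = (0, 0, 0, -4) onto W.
proj_W(v) = (4/3, 0, -4/3, -4/3)

Set up U = [u_1 | ... | u_1] ∈ R^(4×1). The projector onto W = col(U) is P = U (U^T U)^(-1) U^T.
Compute U^T U =
  [27],
and U^T v = (-12).
Solve U^T U · c = U^T v for the coefficients: c = (-4/9). The projection is proj_W(v) = U c.
Check: (v - proj_W(v)) · u_1 = 0  (should be 0).
Result: proj_W(v) = (4/3, 0, -4/3, -4/3).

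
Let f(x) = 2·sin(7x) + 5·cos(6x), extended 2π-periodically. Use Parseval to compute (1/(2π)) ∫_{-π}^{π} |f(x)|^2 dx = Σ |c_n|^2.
Σ |c_n|^2 = 29/2

Expand |f|^2 and use orthogonality of {sin(nx), cos(mx)} on [-π, π]:
  ∫_{-π}^{π} sin(nx)^2 dx = π, ∫ cos(mx)^2 dx = π, and cross terms integrate to 0.
So ∫_{-π}^{π} f(x)^2 dx = 2^2 · π + 5^2 · π = (4 + 25)π.
Divide by 2π: (4 + 25)/2 = 29/2.
By Parseval, this equals Σ |c_n|^2.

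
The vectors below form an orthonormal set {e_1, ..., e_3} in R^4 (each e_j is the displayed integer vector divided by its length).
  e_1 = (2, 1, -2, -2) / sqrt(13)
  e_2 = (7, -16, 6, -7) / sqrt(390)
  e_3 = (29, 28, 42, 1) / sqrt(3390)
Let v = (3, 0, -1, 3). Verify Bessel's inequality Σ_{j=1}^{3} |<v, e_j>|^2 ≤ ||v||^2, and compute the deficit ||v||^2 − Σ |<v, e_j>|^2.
Σ |<v, e_j>|^2 = 122/113; ||v||^2 = 19; deficit = 2025/113

Write each e_j = u_j / sqrt(<u_j, u_j>) where u_j is the displayed integer vector. Then <v, e_j> = <v, u_j> / sqrt(<u_j, u_j>), so |<v, e_j>|^2 = <v, u_j>^2 / <u_j, u_j>.
Coefficients: <v, e_1> = 2/sqrt(13), <v, e_2> = -6/sqrt(390), <v, e_3> = 48/sqrt(3390).
Square and sum: Σ |<v, e_j>|^2 = 122/113.
Compute ||v||^2 = v·v = 19.
Deficit = 19 − 122/113 = 2025/113 ≥ 0, confirming Bessel's inequality. (The deficit equals ||v − Σ <v,e_j> e_j||^2, the squared distance from v to span{e_j}.)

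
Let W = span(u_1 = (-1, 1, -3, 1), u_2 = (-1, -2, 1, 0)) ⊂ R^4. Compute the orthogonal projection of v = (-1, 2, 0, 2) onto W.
proj_W(v) = (-1/28, 25/28, -5/4, 9/28)

Set up U = [u_1 | ... | u_2] ∈ R^(4×2). The projector onto W = col(U) is P = U (U^T U)^(-1) U^T.
Compute U^T U =
  [12, -4]
  [-4, 6],
and U^T v = (5, -3).
Solve U^T U · c = U^T v for the coefficients: c = (9/28, -2/7). The projection is proj_W(v) = U c.
Check: (v - proj_W(v)) · u_1 = 0  (should be 0).
Check: (v - proj_W(v)) · u_2 = 0  (should be 0).
Result: proj_W(v) = (-1/28, 25/28, -5/4, 9/28).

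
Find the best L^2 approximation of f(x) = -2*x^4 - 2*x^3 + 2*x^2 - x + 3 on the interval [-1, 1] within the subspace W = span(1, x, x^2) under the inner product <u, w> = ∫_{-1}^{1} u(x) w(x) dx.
g(x) = 2*x^2/7 - 11*x/5 + 111/35

The best approximation g ∈ W is the orthogonal projection of f onto W. Writing g = a_0 + a_1 x + a_2 x^2, the coefficients solve the normal equations G · a = b where
  G_{ij} = <φ_i, φ_j> and b_i = <f, φ_i>, with φ_0 = 1, φ_1 = x, φ_2 = x^2.
G =
  [2, 0, 2/3]
  [0, 2/3, 0]
  [2/3, 0, 2/5],
b = (98/15, -22/15, 78/35).
Solving gives a_0 = 111/35, a_1 = -11/5, a_2 = 2/7, so
  g(x) = 2*x^2/7 - 11*x/5 + 111/35.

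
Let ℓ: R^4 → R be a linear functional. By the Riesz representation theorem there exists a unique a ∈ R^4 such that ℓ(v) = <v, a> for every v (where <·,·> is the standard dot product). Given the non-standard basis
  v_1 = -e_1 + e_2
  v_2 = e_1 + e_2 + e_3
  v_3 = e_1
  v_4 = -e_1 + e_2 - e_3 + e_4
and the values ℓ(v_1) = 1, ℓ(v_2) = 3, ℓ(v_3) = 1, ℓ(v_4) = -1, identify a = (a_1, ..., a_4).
a = (1, 2, 0, -2)

Write a = (a_1, ..., a_4) in the standard basis. For each basis vector v_i, ℓ(v_i) = <v_i, a> is a linear equation in the a_j's. Collect the n equations into a matrix system V a = ℓ, where row i of V is v_i (expressed in the standard basis). Since V is invertible (lower-triangular with 1s on the diagonal, up to permutation), solve by back-substitution:
  V =
[[-1, 1, 0, 0],
 [1, 1, 1, 0],
 [1, 0, 0, 0],
 [-1, 1, -1, 1]]
  V a = (1, 3, 1, -1)
Solving gives a = (1, 2, 0, -2).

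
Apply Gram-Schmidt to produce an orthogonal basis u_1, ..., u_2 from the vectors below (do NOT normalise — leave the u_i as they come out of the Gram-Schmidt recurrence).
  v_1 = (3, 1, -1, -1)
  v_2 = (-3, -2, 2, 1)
Orthogonal basis:
  u_1 = (3, 1, -1, -1)
  u_2 = (1/2, -5/6, 5/6, -1/6)

Apply the Gram-Schmidt recurrence
  u_1 = v_1
  u_i = v_i − Σ_{j<i} ((v_i · u_j) / (u_j · u_j)) · u_j.

Step by step this gives:
  u_1 = (3, 1, -1, -1)
  u_2 = (1/2, -5/6, 5/6, -1/6)

Orthogonality check:
  u_2 · u_1 = 0 (should be 0)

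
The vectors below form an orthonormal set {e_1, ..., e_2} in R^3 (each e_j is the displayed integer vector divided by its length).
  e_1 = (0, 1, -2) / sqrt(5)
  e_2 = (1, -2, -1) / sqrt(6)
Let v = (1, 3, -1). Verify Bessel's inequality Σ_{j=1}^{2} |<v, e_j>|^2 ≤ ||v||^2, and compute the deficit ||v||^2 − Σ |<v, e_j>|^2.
Σ |<v, e_j>|^2 = 23/3; ||v||^2 = 11; deficit = 10/3

Write each e_j = u_j / sqrt(<u_j, u_j>) where u_j is the displayed integer vector. Then <v, e_j> = <v, u_j> / sqrt(<u_j, u_j>), so |<v, e_j>|^2 = <v, u_j>^2 / <u_j, u_j>.
Coefficients: <v, e_1> = 5/sqrt(5), <v, e_2> = -4/sqrt(6).
Square and sum: Σ |<v, e_j>|^2 = 23/3.
Compute ||v||^2 = v·v = 11.
Deficit = 11 − 23/3 = 10/3 ≥ 0, confirming Bessel's inequality. (The deficit equals ||v − Σ <v,e_j> e_j||^2, the squared distance from v to span{e_j}.)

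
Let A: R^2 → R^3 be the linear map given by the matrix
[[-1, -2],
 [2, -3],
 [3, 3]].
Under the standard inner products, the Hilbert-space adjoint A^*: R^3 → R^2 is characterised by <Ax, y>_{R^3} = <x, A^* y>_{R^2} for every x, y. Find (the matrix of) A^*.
A^* = A^T =
[[-1, 2, 3],
 [-2, -3, 3]]

For real matrices with standard dot products, the defining identity <Ax, y> = <x, A^* y> gives (Ax)^T y = x^T (A^*) y, i.e. x^T A^T y = x^T (A^*) y. Since this holds for all x, y, we must have A^* = A^T. Therefore
A^* =
[[-1, 2, 3],
 [-2, -3, 3]].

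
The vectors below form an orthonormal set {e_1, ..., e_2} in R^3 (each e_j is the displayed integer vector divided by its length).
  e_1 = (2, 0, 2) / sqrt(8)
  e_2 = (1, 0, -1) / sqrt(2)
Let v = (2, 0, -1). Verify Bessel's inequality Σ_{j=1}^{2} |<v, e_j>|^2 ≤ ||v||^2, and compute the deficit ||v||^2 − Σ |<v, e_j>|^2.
Σ |<v, e_j>|^2 = 5; ||v||^2 = 5; deficit = 0

Write each e_j = u_j / sqrt(<u_j, u_j>) where u_j is the displayed integer vector. Then <v, e_j> = <v, u_j> / sqrt(<u_j, u_j>), so |<v, e_j>|^2 = <v, u_j>^2 / <u_j, u_j>.
Coefficients: <v, e_1> = 2/sqrt(8), <v, e_2> = 3/sqrt(2).
Square and sum: Σ |<v, e_j>|^2 = 5.
Compute ||v||^2 = v·v = 5.
Deficit = 5 − 5 = 0 ≥ 0, confirming Bessel's inequality. (The deficit equals ||v − Σ <v,e_j> e_j||^2, the squared distance from v to span{e_j}.)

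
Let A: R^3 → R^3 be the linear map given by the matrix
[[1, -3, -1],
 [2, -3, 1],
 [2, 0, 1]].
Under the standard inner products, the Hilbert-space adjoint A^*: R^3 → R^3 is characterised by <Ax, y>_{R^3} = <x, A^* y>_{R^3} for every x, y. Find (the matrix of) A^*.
A^* = A^T =
[[1, 2, 2],
 [-3, -3, 0],
 [-1, 1, 1]]

For real matrices with standard dot products, the defining identity <Ax, y> = <x, A^* y> gives (Ax)^T y = x^T (A^*) y, i.e. x^T A^T y = x^T (A^*) y. Since this holds for all x, y, we must have A^* = A^T. Therefore
A^* =
[[1, 2, 2],
 [-3, -3, 0],
 [-1, 1, 1]].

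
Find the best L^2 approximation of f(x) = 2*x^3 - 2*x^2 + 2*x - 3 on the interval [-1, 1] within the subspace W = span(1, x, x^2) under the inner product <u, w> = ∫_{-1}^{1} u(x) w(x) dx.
g(x) = -2*x^2 + 16*x/5 - 3

The best approximation g ∈ W is the orthogonal projection of f onto W. Writing g = a_0 + a_1 x + a_2 x^2, the coefficients solve the normal equations G · a = b where
  G_{ij} = <φ_i, φ_j> and b_i = <f, φ_i>, with φ_0 = 1, φ_1 = x, φ_2 = x^2.
G =
  [2, 0, 2/3]
  [0, 2/3, 0]
  [2/3, 0, 2/5],
b = (-22/3, 32/15, -14/5).
Solving gives a_0 = -3, a_1 = 16/5, a_2 = -2, so
  g(x) = -2*x^2 + 16*x/5 - 3.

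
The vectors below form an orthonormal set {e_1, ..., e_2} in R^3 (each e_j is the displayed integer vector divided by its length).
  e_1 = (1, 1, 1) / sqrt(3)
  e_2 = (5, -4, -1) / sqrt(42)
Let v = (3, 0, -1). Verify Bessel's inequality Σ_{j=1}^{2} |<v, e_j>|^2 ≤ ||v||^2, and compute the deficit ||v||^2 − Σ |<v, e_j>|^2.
Σ |<v, e_j>|^2 = 52/7; ||v||^2 = 10; deficit = 18/7

Write each e_j = u_j / sqrt(<u_j, u_j>) where u_j is the displayed integer vector. Then <v, e_j> = <v, u_j> / sqrt(<u_j, u_j>), so |<v, e_j>|^2 = <v, u_j>^2 / <u_j, u_j>.
Coefficients: <v, e_1> = 2/sqrt(3), <v, e_2> = 16/sqrt(42).
Square and sum: Σ |<v, e_j>|^2 = 52/7.
Compute ||v||^2 = v·v = 10.
Deficit = 10 − 52/7 = 18/7 ≥ 0, confirming Bessel's inequality. (The deficit equals ||v − Σ <v,e_j> e_j||^2, the squared distance from v to span{e_j}.)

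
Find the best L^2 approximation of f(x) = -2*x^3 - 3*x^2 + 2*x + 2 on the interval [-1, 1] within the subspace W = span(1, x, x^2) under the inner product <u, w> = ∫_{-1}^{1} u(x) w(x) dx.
g(x) = -3*x^2 + 4*x/5 + 2

The best approximation g ∈ W is the orthogonal projection of f onto W. Writing g = a_0 + a_1 x + a_2 x^2, the coefficients solve the normal equations G · a = b where
  G_{ij} = <φ_i, φ_j> and b_i = <f, φ_i>, with φ_0 = 1, φ_1 = x, φ_2 = x^2.
G =
  [2, 0, 2/3]
  [0, 2/3, 0]
  [2/3, 0, 2/5],
b = (2, 8/15, 2/15).
Solving gives a_0 = 2, a_1 = 4/5, a_2 = -3, so
  g(x) = -3*x^2 + 4*x/5 + 2.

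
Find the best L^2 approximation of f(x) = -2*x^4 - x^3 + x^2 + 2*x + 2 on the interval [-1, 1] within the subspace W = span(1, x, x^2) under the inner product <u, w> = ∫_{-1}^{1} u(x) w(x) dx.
g(x) = -5*x^2/7 + 7*x/5 + 76/35

The best approximation g ∈ W is the orthogonal projection of f onto W. Writing g = a_0 + a_1 x + a_2 x^2, the coefficients solve the normal equations G · a = b where
  G_{ij} = <φ_i, φ_j> and b_i = <f, φ_i>, with φ_0 = 1, φ_1 = x, φ_2 = x^2.
G =
  [2, 0, 2/3]
  [0, 2/3, 0]
  [2/3, 0, 2/5],
b = (58/15, 14/15, 122/105).
Solving gives a_0 = 76/35, a_1 = 7/5, a_2 = -5/7, so
  g(x) = -5*x^2/7 + 7*x/5 + 76/35.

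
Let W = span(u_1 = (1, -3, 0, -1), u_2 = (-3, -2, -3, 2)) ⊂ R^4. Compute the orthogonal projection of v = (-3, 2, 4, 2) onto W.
proj_W(v) = (-217/285, 47/15, 22/95, 239/285)

Set up U = [u_1 | ... | u_2] ∈ R^(4×2). The projector onto W = col(U) is P = U (U^T U)^(-1) U^T.
Compute U^T U =
  [11, 1]
  [1, 26],
and U^T v = (-11, -3).
Solve U^T U · c = U^T v for the coefficients: c = (-283/285, -22/285). The projection is proj_W(v) = U c.
Check: (v - proj_W(v)) · u_1 = 0  (should be 0).
Check: (v - proj_W(v)) · u_2 = 0  (should be 0).
Result: proj_W(v) = (-217/285, 47/15, 22/95, 239/285).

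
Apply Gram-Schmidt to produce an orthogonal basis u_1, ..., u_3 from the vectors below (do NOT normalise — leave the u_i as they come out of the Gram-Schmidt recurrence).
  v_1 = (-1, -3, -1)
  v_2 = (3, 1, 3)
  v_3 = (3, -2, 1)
Orthogonal basis:
  u_1 = (-1, -3, -1)
  u_2 = (24/11, -16/11, 24/11)
  u_3 = (1, 0, -1)

Apply the Gram-Schmidt recurrence
  u_1 = v_1
  u_i = v_i − Σ_{j<i} ((v_i · u_j) / (u_j · u_j)) · u_j.

Step by step this gives:
  u_1 = (-1, -3, -1)
  u_2 = (24/11, -16/11, 24/11)
  u_3 = (1, 0, -1)

Orthogonality check:
  u_2 · u_1 = 0 (should be 0)
  u_3 · u_1 = 0 (should be 0)
  u_3 · u_2 = 0 (should be 0)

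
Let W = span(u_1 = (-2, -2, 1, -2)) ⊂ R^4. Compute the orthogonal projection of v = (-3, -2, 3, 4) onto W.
proj_W(v) = (-10/13, -10/13, 5/13, -10/13)

Set up U = [u_1 | ... | u_1] ∈ R^(4×1). The projector onto W = col(U) is P = U (U^T U)^(-1) U^T.
Compute U^T U =
  [13],
and U^T v = (5).
Solve U^T U · c = U^T v for the coefficients: c = (5/13). The projection is proj_W(v) = U c.
Check: (v - proj_W(v)) · u_1 = 0  (should be 0).
Result: proj_W(v) = (-10/13, -10/13, 5/13, -10/13).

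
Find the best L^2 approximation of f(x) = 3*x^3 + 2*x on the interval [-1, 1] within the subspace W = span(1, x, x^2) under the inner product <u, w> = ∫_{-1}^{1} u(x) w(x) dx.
g(x) = 19*x/5

The best approximation g ∈ W is the orthogonal projection of f onto W. Writing g = a_0 + a_1 x + a_2 x^2, the coefficients solve the normal equations G · a = b where
  G_{ij} = <φ_i, φ_j> and b_i = <f, φ_i>, with φ_0 = 1, φ_1 = x, φ_2 = x^2.
G =
  [2, 0, 2/3]
  [0, 2/3, 0]
  [2/3, 0, 2/5],
b = (0, 38/15, 0).
Solving gives a_0 = 0, a_1 = 19/5, a_2 = 0, so
  g(x) = 19*x/5.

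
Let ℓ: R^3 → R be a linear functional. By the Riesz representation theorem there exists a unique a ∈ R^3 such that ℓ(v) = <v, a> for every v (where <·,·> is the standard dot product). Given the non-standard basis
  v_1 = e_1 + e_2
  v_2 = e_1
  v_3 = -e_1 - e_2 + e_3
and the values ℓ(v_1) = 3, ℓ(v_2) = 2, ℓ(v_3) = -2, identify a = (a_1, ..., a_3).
a = (2, 1, 1)

Write a = (a_1, ..., a_3) in the standard basis. For each basis vector v_i, ℓ(v_i) = <v_i, a> is a linear equation in the a_j's. Collect the n equations into a matrix system V a = ℓ, where row i of V is v_i (expressed in the standard basis). Since V is invertible (lower-triangular with 1s on the diagonal, up to permutation), solve by back-substitution:
  V =
[[1, 1, 0],
 [1, 0, 0],
 [-1, -1, 1]]
  V a = (3, 2, -2)
Solving gives a = (2, 1, 1).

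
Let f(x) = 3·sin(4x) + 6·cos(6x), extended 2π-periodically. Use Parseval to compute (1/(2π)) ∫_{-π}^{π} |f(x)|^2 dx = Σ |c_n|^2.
Σ |c_n|^2 = 45/2

Expand |f|^2 and use orthogonality of {sin(nx), cos(mx)} on [-π, π]:
  ∫_{-π}^{π} sin(nx)^2 dx = π, ∫ cos(mx)^2 dx = π, and cross terms integrate to 0.
So ∫_{-π}^{π} f(x)^2 dx = 3^2 · π + 6^2 · π = (9 + 36)π.
Divide by 2π: (9 + 36)/2 = 45/2.
By Parseval, this equals Σ |c_n|^2.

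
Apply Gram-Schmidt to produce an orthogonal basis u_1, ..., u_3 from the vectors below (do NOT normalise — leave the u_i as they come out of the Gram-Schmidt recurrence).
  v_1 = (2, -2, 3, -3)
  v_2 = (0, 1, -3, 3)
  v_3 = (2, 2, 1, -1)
Orthogonal basis:
  u_1 = (2, -2, 3, -3)
  u_2 = (20/13, -7/13, -9/13, 9/13)
  u_3 = (60/47, 120/47, 20/47, -20/47)

Apply the Gram-Schmidt recurrence
  u_1 = v_1
  u_i = v_i − Σ_{j<i} ((v_i · u_j) / (u_j · u_j)) · u_j.

Step by step this gives:
  u_1 = (2, -2, 3, -3)
  u_2 = (20/13, -7/13, -9/13, 9/13)
  u_3 = (60/47, 120/47, 20/47, -20/47)

Orthogonality check:
  u_2 · u_1 = 0 (should be 0)
  u_3 · u_1 = 0 (should be 0)
  u_3 · u_2 = 0 (should be 0)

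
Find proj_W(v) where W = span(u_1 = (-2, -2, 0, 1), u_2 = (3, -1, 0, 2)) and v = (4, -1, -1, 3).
proj_W(v) = (503/122, -157/122, 0, 163/61)

Set up U = [u_1 | ... | u_2] ∈ R^(4×2). The projector onto W = col(U) is P = U (U^T U)^(-1) U^T.
Compute U^T U =
  [9, -2]
  [-2, 14],
and U^T v = (-3, 19).
Solve U^T U · c = U^T v for the coefficients: c = (-2/61, 165/122). The projection is proj_W(v) = U c.
Check: (v - proj_W(v)) · u_1 = 0  (should be 0).
Check: (v - proj_W(v)) · u_2 = 0  (should be 0).
Result: proj_W(v) = (503/122, -157/122, 0, 163/61).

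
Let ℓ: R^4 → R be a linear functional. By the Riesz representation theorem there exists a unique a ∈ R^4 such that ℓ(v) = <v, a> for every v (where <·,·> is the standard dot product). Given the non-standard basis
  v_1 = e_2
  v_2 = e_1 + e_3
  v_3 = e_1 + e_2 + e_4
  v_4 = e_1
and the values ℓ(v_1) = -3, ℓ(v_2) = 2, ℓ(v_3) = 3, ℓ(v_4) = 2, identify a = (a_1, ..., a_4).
a = (2, -3, 0, 4)

Write a = (a_1, ..., a_4) in the standard basis. For each basis vector v_i, ℓ(v_i) = <v_i, a> is a linear equation in the a_j's. Collect the n equations into a matrix system V a = ℓ, where row i of V is v_i (expressed in the standard basis). Since V is invertible (lower-triangular with 1s on the diagonal, up to permutation), solve by back-substitution:
  V =
[[0, 1, 0, 0],
 [1, 0, 1, 0],
 [1, 1, 0, 1],
 [1, 0, 0, 0]]
  V a = (-3, 2, 3, 2)
Solving gives a = (2, -3, 0, 4).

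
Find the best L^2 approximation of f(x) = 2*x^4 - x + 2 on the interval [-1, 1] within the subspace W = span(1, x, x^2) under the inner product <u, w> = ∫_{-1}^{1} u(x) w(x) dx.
g(x) = 12*x^2/7 - x + 64/35

The best approximation g ∈ W is the orthogonal projection of f onto W. Writing g = a_0 + a_1 x + a_2 x^2, the coefficients solve the normal equations G · a = b where
  G_{ij} = <φ_i, φ_j> and b_i = <f, φ_i>, with φ_0 = 1, φ_1 = x, φ_2 = x^2.
G =
  [2, 0, 2/3]
  [0, 2/3, 0]
  [2/3, 0, 2/5],
b = (24/5, -2/3, 40/21).
Solving gives a_0 = 64/35, a_1 = -1, a_2 = 12/7, so
  g(x) = 12*x^2/7 - x + 64/35.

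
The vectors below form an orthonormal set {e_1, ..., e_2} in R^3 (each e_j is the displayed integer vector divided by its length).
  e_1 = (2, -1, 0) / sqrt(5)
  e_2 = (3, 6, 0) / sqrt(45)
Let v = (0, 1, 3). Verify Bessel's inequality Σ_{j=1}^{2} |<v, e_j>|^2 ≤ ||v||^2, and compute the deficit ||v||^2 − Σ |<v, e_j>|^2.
Σ |<v, e_j>|^2 = 1; ||v||^2 = 10; deficit = 9

Write each e_j = u_j / sqrt(<u_j, u_j>) where u_j is the displayed integer vector. Then <v, e_j> = <v, u_j> / sqrt(<u_j, u_j>), so |<v, e_j>|^2 = <v, u_j>^2 / <u_j, u_j>.
Coefficients: <v, e_1> = -1/sqrt(5), <v, e_2> = 6/sqrt(45).
Square and sum: Σ |<v, e_j>|^2 = 1.
Compute ||v||^2 = v·v = 10.
Deficit = 10 − 1 = 9 ≥ 0, confirming Bessel's inequality. (The deficit equals ||v − Σ <v,e_j> e_j||^2, the squared distance from v to span{e_j}.)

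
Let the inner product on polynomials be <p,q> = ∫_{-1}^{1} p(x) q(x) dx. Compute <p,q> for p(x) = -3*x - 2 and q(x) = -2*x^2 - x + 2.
<p,q> = -10/3

Expand the product: p(x)·q(x) = 6*x^3 + 7*x^2 - 4*x - 4.
∫_{-1}^{1} of each monomial x^k gives [2/(k+1) if k even, 0 if k odd]. Integrating term-by-term (or equivalently evaluating the antiderivative F(x) = 3*x^4/2 + 7*x^3/3 - 2*x^2 - 4*x at the endpoints):
  F(1) − F(−1) = -13/6 − (7/6) = -10/3.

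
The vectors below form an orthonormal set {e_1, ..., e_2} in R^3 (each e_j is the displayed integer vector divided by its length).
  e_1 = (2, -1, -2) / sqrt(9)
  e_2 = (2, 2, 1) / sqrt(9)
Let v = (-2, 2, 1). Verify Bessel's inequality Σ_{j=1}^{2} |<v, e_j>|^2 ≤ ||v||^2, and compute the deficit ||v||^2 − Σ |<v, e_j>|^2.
Σ |<v, e_j>|^2 = 65/9; ||v||^2 = 9; deficit = 16/9

Write each e_j = u_j / sqrt(<u_j, u_j>) where u_j is the displayed integer vector. Then <v, e_j> = <v, u_j> / sqrt(<u_j, u_j>), so |<v, e_j>|^2 = <v, u_j>^2 / <u_j, u_j>.
Coefficients: <v, e_1> = -8/sqrt(9), <v, e_2> = 1/sqrt(9).
Square and sum: Σ |<v, e_j>|^2 = 65/9.
Compute ||v||^2 = v·v = 9.
Deficit = 9 − 65/9 = 16/9 ≥ 0, confirming Bessel's inequality. (The deficit equals ||v − Σ <v,e_j> e_j||^2, the squared distance from v to span{e_j}.)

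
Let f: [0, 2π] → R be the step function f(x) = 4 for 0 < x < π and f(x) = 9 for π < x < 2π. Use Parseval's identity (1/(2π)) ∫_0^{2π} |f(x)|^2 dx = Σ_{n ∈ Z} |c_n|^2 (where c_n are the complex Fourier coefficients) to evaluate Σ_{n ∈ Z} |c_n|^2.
Σ |c_n|^2 = 97/2

Parseval equates the L^2 energy of f (normalised by 1/(2π)) with the ℓ^2 sum of its Fourier coefficients: (1/(2π)) ∫_0^{2π} |f|^2 = Σ |c_n|^2.
Compute the left side: (1/(2π)) [∫_0^π 4^2 dx + ∫_π^{2π} 9^2 dx] = (1/(2π)) · (16π + 81π) = (16 + 81)/2 = 97/2.
So Σ_{n ∈ Z} |c_n|^2 = 97/2.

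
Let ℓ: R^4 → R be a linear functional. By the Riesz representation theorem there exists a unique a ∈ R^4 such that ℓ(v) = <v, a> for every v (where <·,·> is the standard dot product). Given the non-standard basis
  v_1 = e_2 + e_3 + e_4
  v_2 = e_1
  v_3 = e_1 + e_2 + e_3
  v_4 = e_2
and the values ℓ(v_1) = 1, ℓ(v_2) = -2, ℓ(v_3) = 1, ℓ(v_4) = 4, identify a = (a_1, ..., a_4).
a = (-2, 4, -1, -2)

Write a = (a_1, ..., a_4) in the standard basis. For each basis vector v_i, ℓ(v_i) = <v_i, a> is a linear equation in the a_j's. Collect the n equations into a matrix system V a = ℓ, where row i of V is v_i (expressed in the standard basis). Since V is invertible (lower-triangular with 1s on the diagonal, up to permutation), solve by back-substitution:
  V =
[[0, 1, 1, 1],
 [1, 0, 0, 0],
 [1, 1, 1, 0],
 [0, 1, 0, 0]]
  V a = (1, -2, 1, 4)
Solving gives a = (-2, 4, -1, -2).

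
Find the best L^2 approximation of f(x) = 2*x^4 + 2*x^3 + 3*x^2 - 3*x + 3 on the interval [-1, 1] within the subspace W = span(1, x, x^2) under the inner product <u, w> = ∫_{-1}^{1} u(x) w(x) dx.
g(x) = 33*x^2/7 - 9*x/5 + 99/35

The best approximation g ∈ W is the orthogonal projection of f onto W. Writing g = a_0 + a_1 x + a_2 x^2, the coefficients solve the normal equations G · a = b where
  G_{ij} = <φ_i, φ_j> and b_i = <f, φ_i>, with φ_0 = 1, φ_1 = x, φ_2 = x^2.
G =
  [2, 0, 2/3]
  [0, 2/3, 0]
  [2/3, 0, 2/5],
b = (44/5, -6/5, 132/35).
Solving gives a_0 = 99/35, a_1 = -9/5, a_2 = 33/7, so
  g(x) = 33*x^2/7 - 9*x/5 + 99/35.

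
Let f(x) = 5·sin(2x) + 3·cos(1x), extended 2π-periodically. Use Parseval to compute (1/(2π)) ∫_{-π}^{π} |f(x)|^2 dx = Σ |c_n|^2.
Σ |c_n|^2 = 17

Expand |f|^2 and use orthogonality of {sin(nx), cos(mx)} on [-π, π]:
  ∫_{-π}^{π} sin(nx)^2 dx = π, ∫ cos(mx)^2 dx = π, and cross terms integrate to 0.
So ∫_{-π}^{π} f(x)^2 dx = 5^2 · π + 3^2 · π = (25 + 9)π.
Divide by 2π: (25 + 9)/2 = 17.
By Parseval, this equals Σ |c_n|^2.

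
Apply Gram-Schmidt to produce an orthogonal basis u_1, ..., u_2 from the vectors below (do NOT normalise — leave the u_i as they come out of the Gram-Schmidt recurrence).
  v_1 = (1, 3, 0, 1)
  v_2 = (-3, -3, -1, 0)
Orthogonal basis:
  u_1 = (1, 3, 0, 1)
  u_2 = (-21/11, 3/11, -1, 12/11)

Apply the Gram-Schmidt recurrence
  u_1 = v_1
  u_i = v_i − Σ_{j<i} ((v_i · u_j) / (u_j · u_j)) · u_j.

Step by step this gives:
  u_1 = (1, 3, 0, 1)
  u_2 = (-21/11, 3/11, -1, 12/11)

Orthogonality check:
  u_2 · u_1 = 0 (should be 0)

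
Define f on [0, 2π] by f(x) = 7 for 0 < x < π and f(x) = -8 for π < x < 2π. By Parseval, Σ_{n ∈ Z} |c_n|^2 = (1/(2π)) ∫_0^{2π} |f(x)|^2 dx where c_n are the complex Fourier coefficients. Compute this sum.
Σ |c_n|^2 = 113/2

Parseval equates the L^2 energy of f (normalised by 1/(2π)) with the ℓ^2 sum of its Fourier coefficients: (1/(2π)) ∫_0^{2π} |f|^2 = Σ |c_n|^2.
Compute the left side: (1/(2π)) [∫_0^π 7^2 dx + ∫_π^{2π} (-8)^2 dx] = (1/(2π)) · (49π + 64π) = (49 + 64)/2 = 113/2.
So Σ_{n ∈ Z} |c_n|^2 = 113/2.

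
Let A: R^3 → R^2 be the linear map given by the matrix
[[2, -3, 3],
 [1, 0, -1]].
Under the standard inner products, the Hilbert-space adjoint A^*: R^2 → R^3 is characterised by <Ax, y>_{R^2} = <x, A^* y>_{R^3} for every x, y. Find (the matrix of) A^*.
A^* = A^T =
[[2, 1],
 [-3, 0],
 [3, -1]]

For real matrices with standard dot products, the defining identity <Ax, y> = <x, A^* y> gives (Ax)^T y = x^T (A^*) y, i.e. x^T A^T y = x^T (A^*) y. Since this holds for all x, y, we must have A^* = A^T. Therefore
A^* =
[[2, 1],
 [-3, 0],
 [3, -1]].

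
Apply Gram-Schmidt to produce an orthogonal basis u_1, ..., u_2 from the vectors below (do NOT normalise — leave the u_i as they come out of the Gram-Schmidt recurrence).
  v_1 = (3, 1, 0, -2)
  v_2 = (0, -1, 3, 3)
Orthogonal basis:
  u_1 = (3, 1, 0, -2)
  u_2 = (3/2, -1/2, 3, 2)

Apply the Gram-Schmidt recurrence
  u_1 = v_1
  u_i = v_i − Σ_{j<i} ((v_i · u_j) / (u_j · u_j)) · u_j.

Step by step this gives:
  u_1 = (3, 1, 0, -2)
  u_2 = (3/2, -1/2, 3, 2)

Orthogonality check:
  u_2 · u_1 = 0 (should be 0)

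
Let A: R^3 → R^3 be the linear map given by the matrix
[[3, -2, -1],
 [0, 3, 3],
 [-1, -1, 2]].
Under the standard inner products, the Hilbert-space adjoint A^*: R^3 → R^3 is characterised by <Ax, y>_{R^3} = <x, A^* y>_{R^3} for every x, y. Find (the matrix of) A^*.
A^* = A^T =
[[3, 0, -1],
 [-2, 3, -1],
 [-1, 3, 2]]

For real matrices with standard dot products, the defining identity <Ax, y> = <x, A^* y> gives (Ax)^T y = x^T (A^*) y, i.e. x^T A^T y = x^T (A^*) y. Since this holds for all x, y, we must have A^* = A^T. Therefore
A^* =
[[3, 0, -1],
 [-2, 3, -1],
 [-1, 3, 2]].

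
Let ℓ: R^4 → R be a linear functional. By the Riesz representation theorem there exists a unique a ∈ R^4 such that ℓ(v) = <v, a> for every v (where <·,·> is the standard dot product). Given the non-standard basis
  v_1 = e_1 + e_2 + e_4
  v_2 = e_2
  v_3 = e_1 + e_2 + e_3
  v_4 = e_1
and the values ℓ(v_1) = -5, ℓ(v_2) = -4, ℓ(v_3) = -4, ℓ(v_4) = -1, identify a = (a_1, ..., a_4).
a = (-1, -4, 1, 0)

Write a = (a_1, ..., a_4) in the standard basis. For each basis vector v_i, ℓ(v_i) = <v_i, a> is a linear equation in the a_j's. Collect the n equations into a matrix system V a = ℓ, where row i of V is v_i (expressed in the standard basis). Since V is invertible (lower-triangular with 1s on the diagonal, up to permutation), solve by back-substitution:
  V =
[[1, 1, 0, 1],
 [0, 1, 0, 0],
 [1, 1, 1, 0],
 [1, 0, 0, 0]]
  V a = (-5, -4, -4, -1)
Solving gives a = (-1, -4, 1, 0).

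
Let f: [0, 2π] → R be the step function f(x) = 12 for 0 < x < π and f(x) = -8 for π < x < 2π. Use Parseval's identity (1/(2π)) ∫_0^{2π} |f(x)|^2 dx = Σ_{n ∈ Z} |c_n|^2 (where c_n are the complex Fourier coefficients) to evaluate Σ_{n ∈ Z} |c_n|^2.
Σ |c_n|^2 = 104

Parseval equates the L^2 energy of f (normalised by 1/(2π)) with the ℓ^2 sum of its Fourier coefficients: (1/(2π)) ∫_0^{2π} |f|^2 = Σ |c_n|^2.
Compute the left side: (1/(2π)) [∫_0^π 12^2 dx + ∫_π^{2π} (-8)^2 dx] = (1/(2π)) · (144π + 64π) = (144 + 64)/2 = 104.
So Σ_{n ∈ Z} |c_n|^2 = 104.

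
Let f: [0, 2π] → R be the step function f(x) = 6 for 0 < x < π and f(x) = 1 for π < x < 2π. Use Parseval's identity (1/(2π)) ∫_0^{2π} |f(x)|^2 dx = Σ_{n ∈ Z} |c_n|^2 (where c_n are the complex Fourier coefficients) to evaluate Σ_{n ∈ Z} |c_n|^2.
Σ |c_n|^2 = 37/2

Parseval equates the L^2 energy of f (normalised by 1/(2π)) with the ℓ^2 sum of its Fourier coefficients: (1/(2π)) ∫_0^{2π} |f|^2 = Σ |c_n|^2.
Compute the left side: (1/(2π)) [∫_0^π 6^2 dx + ∫_π^{2π} 1^2 dx] = (1/(2π)) · (36π + 1π) = (36 + 1)/2 = 37/2.
So Σ_{n ∈ Z} |c_n|^2 = 37/2.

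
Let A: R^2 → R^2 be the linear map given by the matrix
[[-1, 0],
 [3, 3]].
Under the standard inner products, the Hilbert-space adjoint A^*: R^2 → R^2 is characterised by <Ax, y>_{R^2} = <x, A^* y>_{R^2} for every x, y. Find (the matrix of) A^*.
A^* = A^T =
[[-1, 3],
 [0, 3]]

For real matrices with standard dot products, the defining identity <Ax, y> = <x, A^* y> gives (Ax)^T y = x^T (A^*) y, i.e. x^T A^T y = x^T (A^*) y. Since this holds for all x, y, we must have A^* = A^T. Therefore
A^* =
[[-1, 3],
 [0, 3]].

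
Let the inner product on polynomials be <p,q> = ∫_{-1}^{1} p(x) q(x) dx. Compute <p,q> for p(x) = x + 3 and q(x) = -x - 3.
<p,q> = -56/3

Expand the product: p(x)·q(x) = -x^2 - 6*x - 9.
∫_{-1}^{1} of each monomial x^k gives [2/(k+1) if k even, 0 if k odd]. Integrating term-by-term (or equivalently evaluating the antiderivative F(x) = -x^3/3 - 3*x^2 - 9*x at the endpoints):
  F(1) − F(−1) = -37/3 − (19/3) = -56/3.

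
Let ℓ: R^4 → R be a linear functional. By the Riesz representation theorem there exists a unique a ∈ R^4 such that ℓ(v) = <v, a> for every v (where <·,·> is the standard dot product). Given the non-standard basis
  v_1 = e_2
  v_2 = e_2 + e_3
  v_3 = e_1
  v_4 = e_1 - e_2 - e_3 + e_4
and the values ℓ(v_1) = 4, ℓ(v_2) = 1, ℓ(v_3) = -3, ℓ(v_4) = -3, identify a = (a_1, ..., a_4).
a = (-3, 4, -3, 1)

Write a = (a_1, ..., a_4) in the standard basis. For each basis vector v_i, ℓ(v_i) = <v_i, a> is a linear equation in the a_j's. Collect the n equations into a matrix system V a = ℓ, where row i of V is v_i (expressed in the standard basis). Since V is invertible (lower-triangular with 1s on the diagonal, up to permutation), solve by back-substitution:
  V =
[[0, 1, 0, 0],
 [0, 1, 1, 0],
 [1, 0, 0, 0],
 [1, -1, -1, 1]]
  V a = (4, 1, -3, -3)
Solving gives a = (-3, 4, -3, 1).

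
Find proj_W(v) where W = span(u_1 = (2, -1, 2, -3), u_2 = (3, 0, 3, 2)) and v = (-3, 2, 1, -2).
proj_W(v) = (-7/6, -1/6, -7/6, -3/2)

Set up U = [u_1 | ... | u_2] ∈ R^(4×2). The projector onto W = col(U) is P = U (U^T U)^(-1) U^T.
Compute U^T U =
  [18, 6]
  [6, 22],
and U^T v = (0, -10).
Solve U^T U · c = U^T v for the coefficients: c = (1/6, -1/2). The projection is proj_W(v) = U c.
Check: (v - proj_W(v)) · u_1 = 0  (should be 0).
Check: (v - proj_W(v)) · u_2 = 0  (should be 0).
Result: proj_W(v) = (-7/6, -1/6, -7/6, -3/2).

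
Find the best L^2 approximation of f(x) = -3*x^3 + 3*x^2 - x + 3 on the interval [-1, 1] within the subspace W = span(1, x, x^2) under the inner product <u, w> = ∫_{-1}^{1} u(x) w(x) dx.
g(x) = 3*x^2 - 14*x/5 + 3

The best approximation g ∈ W is the orthogonal projection of f onto W. Writing g = a_0 + a_1 x + a_2 x^2, the coefficients solve the normal equations G · a = b where
  G_{ij} = <φ_i, φ_j> and b_i = <f, φ_i>, with φ_0 = 1, φ_1 = x, φ_2 = x^2.
G =
  [2, 0, 2/3]
  [0, 2/3, 0]
  [2/3, 0, 2/5],
b = (8, -28/15, 16/5).
Solving gives a_0 = 3, a_1 = -14/5, a_2 = 3, so
  g(x) = 3*x^2 - 14*x/5 + 3.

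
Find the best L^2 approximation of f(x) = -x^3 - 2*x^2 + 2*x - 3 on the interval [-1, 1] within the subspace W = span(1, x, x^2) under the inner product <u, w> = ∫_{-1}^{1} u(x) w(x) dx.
g(x) = -2*x^2 + 7*x/5 - 3

The best approximation g ∈ W is the orthogonal projection of f onto W. Writing g = a_0 + a_1 x + a_2 x^2, the coefficients solve the normal equations G · a = b where
  G_{ij} = <φ_i, φ_j> and b_i = <f, φ_i>, with φ_0 = 1, φ_1 = x, φ_2 = x^2.
G =
  [2, 0, 2/3]
  [0, 2/3, 0]
  [2/3, 0, 2/5],
b = (-22/3, 14/15, -14/5).
Solving gives a_0 = -3, a_1 = 7/5, a_2 = -2, so
  g(x) = -2*x^2 + 7*x/5 - 3.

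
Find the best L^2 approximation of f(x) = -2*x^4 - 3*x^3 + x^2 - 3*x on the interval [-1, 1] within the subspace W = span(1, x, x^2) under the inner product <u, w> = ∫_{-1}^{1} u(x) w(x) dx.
g(x) = -5*x^2/7 - 24*x/5 + 6/35

The best approximation g ∈ W is the orthogonal projection of f onto W. Writing g = a_0 + a_1 x + a_2 x^2, the coefficients solve the normal equations G · a = b where
  G_{ij} = <φ_i, φ_j> and b_i = <f, φ_i>, with φ_0 = 1, φ_1 = x, φ_2 = x^2.
G =
  [2, 0, 2/3]
  [0, 2/3, 0]
  [2/3, 0, 2/5],
b = (-2/15, -16/5, -6/35).
Solving gives a_0 = 6/35, a_1 = -24/5, a_2 = -5/7, so
  g(x) = -5*x^2/7 - 24*x/5 + 6/35.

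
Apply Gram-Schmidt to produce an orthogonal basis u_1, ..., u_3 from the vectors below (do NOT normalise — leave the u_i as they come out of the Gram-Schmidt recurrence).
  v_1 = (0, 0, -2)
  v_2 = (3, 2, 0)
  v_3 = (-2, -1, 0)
Orthogonal basis:
  u_1 = (0, 0, -2)
  u_2 = (3, 2, 0)
  u_3 = (-2/13, 3/13, 0)

Apply the Gram-Schmidt recurrence
  u_1 = v_1
  u_i = v_i − Σ_{j<i} ((v_i · u_j) / (u_j · u_j)) · u_j.

Step by step this gives:
  u_1 = (0, 0, -2)
  u_2 = (3, 2, 0)
  u_3 = (-2/13, 3/13, 0)

Orthogonality check:
  u_2 · u_1 = 0 (should be 0)
  u_3 · u_1 = 0 (should be 0)
  u_3 · u_2 = 0 (should be 0)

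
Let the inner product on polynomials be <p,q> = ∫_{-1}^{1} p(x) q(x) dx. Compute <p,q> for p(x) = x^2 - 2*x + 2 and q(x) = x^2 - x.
<p,q> = 46/15

Expand the product: p(x)·q(x) = x^4 - 3*x^3 + 4*x^2 - 2*x.
∫_{-1}^{1} of each monomial x^k gives [2/(k+1) if k even, 0 if k odd]. Integrating term-by-term (or equivalently evaluating the antiderivative F(x) = x^5/5 - 3*x^4/4 + 4*x^3/3 - x^2 at the endpoints):
  F(1) − F(−1) = -13/60 − (-197/60) = 46/15.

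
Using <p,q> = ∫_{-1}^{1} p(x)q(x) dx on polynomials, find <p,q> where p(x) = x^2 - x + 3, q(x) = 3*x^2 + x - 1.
<p,q> = -2/15

Expand the product: p(x)·q(x) = 3*x^4 - 2*x^3 + 7*x^2 + 4*x - 3.
∫_{-1}^{1} of each monomial x^k gives [2/(k+1) if k even, 0 if k odd]. Integrating term-by-term (or equivalently evaluating the antiderivative F(x) = 3*x^5/5 - x^4/2 + 7*x^3/3 + 2*x^2 - 3*x at the endpoints):
  F(1) − F(−1) = 43/30 − (47/30) = -2/15.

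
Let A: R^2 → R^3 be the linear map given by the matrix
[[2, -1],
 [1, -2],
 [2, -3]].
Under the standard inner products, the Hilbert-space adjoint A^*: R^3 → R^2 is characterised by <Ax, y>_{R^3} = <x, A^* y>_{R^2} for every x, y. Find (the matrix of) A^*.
A^* = A^T =
[[2, 1, 2],
 [-1, -2, -3]]

For real matrices with standard dot products, the defining identity <Ax, y> = <x, A^* y> gives (Ax)^T y = x^T (A^*) y, i.e. x^T A^T y = x^T (A^*) y. Since this holds for all x, y, we must have A^* = A^T. Therefore
A^* =
[[2, 1, 2],
 [-1, -2, -3]].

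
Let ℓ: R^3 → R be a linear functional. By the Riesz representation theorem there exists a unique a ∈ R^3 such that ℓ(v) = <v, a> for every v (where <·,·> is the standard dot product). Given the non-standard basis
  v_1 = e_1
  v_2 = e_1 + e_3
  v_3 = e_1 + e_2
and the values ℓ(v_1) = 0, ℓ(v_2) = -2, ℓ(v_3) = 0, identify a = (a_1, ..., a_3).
a = (0, 0, -2)

Write a = (a_1, ..., a_3) in the standard basis. For each basis vector v_i, ℓ(v_i) = <v_i, a> is a linear equation in the a_j's. Collect the n equations into a matrix system V a = ℓ, where row i of V is v_i (expressed in the standard basis). Since V is invertible (lower-triangular with 1s on the diagonal, up to permutation), solve by back-substitution:
  V =
[[1, 0, 0],
 [1, 0, 1],
 [1, 1, 0]]
  V a = (0, -2, 0)
Solving gives a = (0, 0, -2).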